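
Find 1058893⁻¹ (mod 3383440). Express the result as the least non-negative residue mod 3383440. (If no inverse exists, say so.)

3017557

Run Euclid on (3383440, 1058893):
3383440 = 3×1058893 + 206761
1058893 = 5×206761 + 25088
206761 = 8×25088 + 6057
25088 = 4×6057 + 860
6057 = 7×860 + 37
860 = 23×37 + 9
37 = 4×9 + 1
9 = 9×1 + 0
The gcd is 1. Working backward:
1 = 37 − 4·9
1 = −4·860 + 93·37
1 = 93·6057 − 655·860
1 = −655·25088 + 2713·6057
1 = 2713·206761 − 22359·25088
1 = −22359·1058893 + 114508·206761
1 = 114508·3383440 − 365883·1058893
Thus 1058893·(-365883) ≡ 1 (mod 3383440); reducing, -365883 mod 3383440 = 3017557.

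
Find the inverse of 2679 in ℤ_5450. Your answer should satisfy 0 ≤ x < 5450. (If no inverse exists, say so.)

3969

Run Euclid on (5450, 2679):
5450 = 2×2679 + 92
2679 = 29×92 + 11
92 = 8×11 + 4
11 = 2×4 + 3
4 = 1×3 + 1
3 = 3×1 + 0
Since gcd(2679, 5450) = 1, back-substitute to write 1 as a combination:
1 = 4 − 3
1 = −11 + 3·4
1 = 3·92 − 25·11
1 = −25·2679 + 728·92
1 = 728·5450 − 1481·2679
So 2679·(-1481) ≡ 1 (mod 5450), and -1481 ≡ 3969 (mod 5450).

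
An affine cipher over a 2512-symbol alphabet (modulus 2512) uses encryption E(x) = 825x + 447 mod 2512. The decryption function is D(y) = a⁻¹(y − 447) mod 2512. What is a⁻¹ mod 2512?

1833

Apply the Euclidean algorithm to 2512 and 825:
2512 = 3×825 + 37
825 = 22×37 + 11
37 = 3×11 + 4
11 = 2×4 + 3
4 = 1×3 + 1
3 = 3×1 + 0
The gcd is 1. Working backward:
1 = 4 − 3
1 = −11 + 3·4
1 = 3·37 − 10·11
1 = −10·825 + 223·37
1 = 223·2512 − 679·825
Thus 825·(-679) ≡ 1 (mod 2512); reducing, -679 mod 2512 = 1833.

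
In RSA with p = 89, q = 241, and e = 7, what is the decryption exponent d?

18103

φ(n) = (p−1)(q−1) = 88·240 = 21120.
Need d with 7·d ≡ 1 (mod 21120). Apply the extended Euclidean algorithm:
21120 = 3017*7 + 1
7 = 7*1 + 0
Back-substitute:
1 = 21120 − 3017·7
So 7·(-3017) ≡ 1 (mod 21120), hence d ≡ -3017 ≡ 18103 (mod 21120).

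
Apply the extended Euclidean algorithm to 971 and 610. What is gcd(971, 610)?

1

Apply Euclid's algorithm to 971 and 610:
971 = 1·610 + 361
610 = 1·361 + 249
361 = 1·249 + 112
249 = 2·112 + 25
112 = 4·25 + 12
25 = 2·12 + 1
12 = 12·1 + 0
gcd(971, 610) = 1.
Back-substituting:
1 = 25 − 2·12
1 = −2·112 + 9·25
1 = 9·249 − 20·112
1 = −20·361 + 29·249
1 = 29·610 − 49·361
1 = −49·971 + 78·610
So 1 = (-49)·971 + (78)·610.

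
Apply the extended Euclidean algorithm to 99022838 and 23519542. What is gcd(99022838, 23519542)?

2

Repeated division:
99022838 = 4*23519542 + 4944670
23519542 = 4*4944670 + 3740862
4944670 = 1*3740862 + 1203808
3740862 = 3*1203808 + 129438
1203808 = 9*129438 + 38866
129438 = 3*38866 + 12840
38866 = 3*12840 + 346
12840 = 37*346 + 38
346 = 9*38 + 4
38 = 9*4 + 2
4 = 2*2 + 0
gcd(99022838, 23519542) = 2.
Express as a combination:
2 = 38 − 9·4
2 = −9·346 + 82·38
2 = 82·12840 − 3043·346
2 = −3043·38866 + 9211·12840
2 = 9211·129438 − 30676·38866
2 = −30676·1203808 + 285295·129438
2 = 285295·3740862 − 886561·1203808
2 = −886561·4944670 + 1171856·3740862
2 = 1171856·23519542 − 5573985·4944670
2 = −5573985·99022838 + 23467796·23519542
So 2 = (-5573985)·99022838 + (23467796)·23519542.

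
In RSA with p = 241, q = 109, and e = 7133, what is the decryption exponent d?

φ(n) = (p−1)(q−1) = 240·108 = 25920.
Need d with 7133·d ≡ 1 (mod 25920). Apply the extended Euclidean algorithm:
25920 = 3*7133 + 4521
7133 = 1*4521 + 2612
4521 = 1*2612 + 1909
2612 = 1*1909 + 703
1909 = 2*703 + 503
703 = 1*503 + 200
503 = 2*200 + 103
200 = 1*103 + 97
103 = 1*97 + 6
97 = 16*6 + 1
6 = 6*1 + 0
Back-substitute:
1 = 97 − 16·6
1 = −16·103 + 17·97
1 = 17·200 − 33·103
1 = −33·503 + 83·200
1 = 83·703 − 116·503
1 = −116·1909 + 315·703
1 = 315·2612 − 431·1909
1 = −431·4521 + 746·2612
1 = 746·7133 − 1177·4521
1 = −1177·25920 + 4277·7133
So 7133·4277 ≡ 1 (mod 25920), hence d = 4277.

4277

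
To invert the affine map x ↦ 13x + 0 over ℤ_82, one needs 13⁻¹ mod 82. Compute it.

Run Euclid on (82, 13):
82 = 6·13 + 4
13 = 3·4 + 1
4 = 4·1 + 0
Since gcd(13, 82) = 1, back-substitute to write 1 as a combination:
1 = 13 − 3·4
1 = −3·82 + 19·13
So 13·19 ≡ 1 (mod 82).

19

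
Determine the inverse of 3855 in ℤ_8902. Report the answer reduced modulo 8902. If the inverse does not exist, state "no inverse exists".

351

Run Euclid on (8902, 3855):
8902 = 2*3855 + 1192
3855 = 3*1192 + 279
1192 = 4*279 + 76
279 = 3*76 + 51
76 = 1*51 + 25
51 = 2*25 + 1
25 = 25*1 + 0
Since gcd(3855, 8902) = 1, back-substitute to write 1 as a combination:
1 = 51 − 2·25
1 = −2·76 + 3·51
1 = 3·279 − 11·76
1 = −11·1192 + 47·279
1 = 47·3855 − 152·1192
1 = −152·8902 + 351·3855
So 3855·351 ≡ 1 (mod 8902).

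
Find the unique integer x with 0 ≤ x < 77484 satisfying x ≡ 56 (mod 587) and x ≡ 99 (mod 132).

24123

Write x = 56 + 587·k. Then 587·k ≡ 99 − 56 ≡ 43 (mod 132).
Need 587⁻¹ mod 132. Extended Euclid on (132, 59):
132 = 2·59 + 14
59 = 4·14 + 3
14 = 4·3 + 2
3 = 1·2 + 1
2 = 2·1 + 0
Back-substitute:
1 = 3 − 2
1 = −14 + 5·3
1 = 5·59 − 21·14
1 = −21·132 + 47·59
587⁻¹ ≡ 47 (mod 132), so k ≡ 47·43 ≡ 41 (mod 132).
x = 56 + 587·41 = 24123.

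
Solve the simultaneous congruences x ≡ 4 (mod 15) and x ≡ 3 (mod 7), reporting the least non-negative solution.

94

Write x = 4 + 15·k. Then 15·k ≡ 3 − 4 ≡ 6 (mod 7).
Need 15⁻¹ mod 7. Extended Euclid on (7, 1):
7 = 7*1 + 0
15⁻¹ ≡ 1 (mod 7), so k ≡ 1·6 ≡ 6 (mod 7).
x = 4 + 15·6 = 94.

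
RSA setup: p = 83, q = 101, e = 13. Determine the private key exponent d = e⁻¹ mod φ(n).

5677

φ(n) = (p−1)(q−1) = 82·100 = 8200.
Need d with 13·d ≡ 1 (mod 8200). Apply the extended Euclidean algorithm:
8200 = 630×13 + 10
13 = 1×10 + 3
10 = 3×3 + 1
3 = 3×1 + 0
Back-substitute:
1 = 10 − 3·3
1 = −3·13 + 4·10
1 = 4·8200 − 2523·13
So 13·(-2523) ≡ 1 (mod 8200), hence d ≡ -2523 ≡ 5677 (mod 8200).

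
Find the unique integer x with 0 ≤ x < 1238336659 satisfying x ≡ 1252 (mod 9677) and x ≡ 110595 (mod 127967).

790050886

Write x = 1252 + 9677·k. Then 9677·k ≡ 110595 − 1252 ≡ 109343 (mod 127967).
Need 9677⁻¹ mod 127967. Extended Euclid on (127967, 9677):
127967 = 13×9677 + 2166
9677 = 4×2166 + 1013
2166 = 2×1013 + 140
1013 = 7×140 + 33
140 = 4×33 + 8
33 = 4×8 + 1
8 = 8×1 + 0
Back-substitute:
1 = 33 − 4·8
1 = −4·140 + 17·33
1 = 17·1013 − 123·140
1 = −123·2166 + 263·1013
1 = 263·9677 − 1175·2166
1 = −1175·127967 + 15538·9677
9677⁻¹ ≡ 15538 (mod 127967), so k ≡ 15538·109343 ≡ 81642 (mod 127967).
x = 1252 + 9677·81642 = 790050886.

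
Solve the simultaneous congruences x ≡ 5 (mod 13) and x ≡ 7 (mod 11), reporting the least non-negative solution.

18

Write x = 5 + 13·k. Then 13·k ≡ 7 − 5 ≡ 2 (mod 11).
Need 13⁻¹ mod 11. Extended Euclid on (11, 2):
11 = 5×2 + 1
2 = 2×1 + 0
Back-substitute:
1 = 11 − 5·2
13⁻¹ ≡ 6 (mod 11), so k ≡ 6·2 ≡ 1 (mod 11).
x = 5 + 13·1 = 18.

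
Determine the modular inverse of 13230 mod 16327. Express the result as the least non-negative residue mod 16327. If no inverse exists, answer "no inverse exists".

1687

Run Euclid on (16327, 13230):
16327 = 1·13230 + 3097
13230 = 4·3097 + 842
3097 = 3·842 + 571
842 = 1·571 + 271
571 = 2·271 + 29
271 = 9·29 + 10
29 = 2·10 + 9
10 = 1·9 + 1
9 = 9·1 + 0
The gcd is 1. Working backward:
1 = 10 − 9
1 = −29 + 3·10
1 = 3·271 − 28·29
1 = −28·571 + 59·271
1 = 59·842 − 87·571
1 = −87·3097 + 320·842
1 = 320·13230 − 1367·3097
1 = −1367·16327 + 1687·13230
So 13230·1687 ≡ 1 (mod 16327).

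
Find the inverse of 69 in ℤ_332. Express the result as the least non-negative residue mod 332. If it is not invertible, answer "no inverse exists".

77

Run Euclid on (332, 69):
332 = 4*69 + 56
69 = 1*56 + 13
56 = 4*13 + 4
13 = 3*4 + 1
4 = 4*1 + 0
gcd = 1, so the inverse exists. Back-substitute:
1 = 13 − 3·4
1 = −3·56 + 13·13
1 = 13·69 − 16·56
1 = −16·332 + 77·69
So 69·77 ≡ 1 (mod 332).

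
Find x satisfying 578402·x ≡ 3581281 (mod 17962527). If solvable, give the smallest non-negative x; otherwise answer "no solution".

First find gcd(578402, 17962527):
17962527 = 31·578402 + 32065
578402 = 18·32065 + 1232
32065 = 26·1232 + 33
1232 = 37·33 + 11
33 = 3·11 + 0
gcd = 11 and 11 | 3581281, so solutions exist. Divide through by 11: 52582x ≡ 325571 (mod 1632957).
Now find 52582⁻¹ mod 1632957:
1632957 = 31*52582 + 2915
52582 = 18*2915 + 112
2915 = 26*112 + 3
112 = 37*3 + 1
3 = 3*1 + 0
Back-substitute:
1 = 112 − 37·3
1 = −37·2915 + 963·112
1 = 963·52582 − 17371·2915
1 = −17371·1632957 + 539464·52582
So 52582⁻¹ ≡ 539464 (mod 1632957).
Then x ≡ 539464·325571 ≡ 1143809 (mod 1632957); the smallest non-negative solution is x = 1143809.

1143809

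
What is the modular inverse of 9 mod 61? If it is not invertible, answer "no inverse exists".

34

Apply the Euclidean algorithm to 61 and 9:
61 = 6×9 + 7
9 = 1×7 + 2
7 = 3×2 + 1
2 = 2×1 + 0
The gcd is 1. Working backward:
1 = 7 − 3·2
1 = −3·9 + 4·7
1 = 4·61 − 27·9
So 9·(-27) ≡ 1 (mod 61), and -27 ≡ 34 (mod 61).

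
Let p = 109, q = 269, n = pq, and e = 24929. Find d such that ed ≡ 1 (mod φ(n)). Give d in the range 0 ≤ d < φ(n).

φ(n) = (p−1)(q−1) = 108·268 = 28944.
Need d with 24929·d ≡ 1 (mod 28944). Apply the extended Euclidean algorithm:
28944 = 1*24929 + 4015
24929 = 6*4015 + 839
4015 = 4*839 + 659
839 = 1*659 + 180
659 = 3*180 + 119
180 = 1*119 + 61
119 = 1*61 + 58
61 = 1*58 + 3
58 = 19*3 + 1
3 = 3*1 + 0
Back-substitute:
1 = 58 − 19·3
1 = −19·61 + 20·58
1 = 20·119 − 39·61
1 = −39·180 + 59·119
1 = 59·659 − 216·180
1 = −216·839 + 275·659
1 = 275·4015 − 1316·839
1 = −1316·24929 + 8171·4015
1 = 8171·28944 − 9487·24929
So 24929·(-9487) ≡ 1 (mod 28944), hence d ≡ -9487 ≡ 19457 (mod 28944).

19457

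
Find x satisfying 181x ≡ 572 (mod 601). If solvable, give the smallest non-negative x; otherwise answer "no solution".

First find gcd(181, 601):
601 = 3*181 + 58
181 = 3*58 + 7
58 = 8*7 + 2
7 = 3*2 + 1
2 = 2*1 + 0
gcd = 1, so a unique solution mod 601 exists.
Back-substitute for the Bézout coefficients:
1 = 7 − 3·2
1 = −3·58 + 25·7
1 = 25·181 − 78·58
1 = −78·601 + 259·181
So 181·(259) ≡ 1 (mod 601), giving 181⁻¹ ≡ 259.
x ≡ 181⁻¹·572 ≡ 259·572 ≡ 302 (mod 601).

302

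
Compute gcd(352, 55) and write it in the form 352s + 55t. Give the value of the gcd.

11

Apply Euclid's algorithm to 352 and 55:
352 = 6·55 + 22
55 = 2·22 + 11
22 = 2·11 + 0
gcd(352, 55) = 11.
Express as a combination:
11 = 55 − 2·22
11 = −2·352 + 13·55
So 11 = (-2)·352 + (13)·55.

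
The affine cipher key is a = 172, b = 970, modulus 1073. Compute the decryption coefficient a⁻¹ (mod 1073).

942

Extended Euclidean algorithm:
1073 = 6·172 + 41
172 = 4·41 + 8
41 = 5·8 + 1
8 = 8·1 + 0
gcd = 1, so the inverse exists. Back-substitute:
1 = 41 − 5·8
1 = −5·172 + 21·41
1 = 21·1073 − 131·172
So 172·(-131) ≡ 1 (mod 1073), and -131 ≡ 942 (mod 1073).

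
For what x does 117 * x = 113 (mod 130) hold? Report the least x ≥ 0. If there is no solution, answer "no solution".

no solution

gcd(117, 130):
130 = 1×117 + 13
117 = 9×13 + 0
gcd = 13, but 13 ∤ 113, so the congruence has no solution.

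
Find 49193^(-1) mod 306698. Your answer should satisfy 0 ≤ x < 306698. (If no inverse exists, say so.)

gcd(306698, 49193) by repeated division:
306698 = 6·49193 + 11540
49193 = 4·11540 + 3033
11540 = 3·3033 + 2441
3033 = 1·2441 + 592
2441 = 4·592 + 73
592 = 8·73 + 8
73 = 9·8 + 1
8 = 8·1 + 0
The gcd is 1. Working backward:
1 = 73 − 9·8
1 = −9·592 + 73·73
1 = 73·2441 − 301·592
1 = −301·3033 + 374·2441
1 = 374·11540 − 1423·3033
1 = −1423·49193 + 6066·11540
1 = 6066·306698 − 37819·49193
Hence 49193⁻¹ ≡ -37819 ≡ 268879 (mod 306698).

268879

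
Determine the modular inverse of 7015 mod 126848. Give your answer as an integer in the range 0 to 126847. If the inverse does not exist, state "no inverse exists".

Apply the Euclidean algorithm to 126848 and 7015:
126848 = 18×7015 + 578
7015 = 12×578 + 79
578 = 7×79 + 25
79 = 3×25 + 4
25 = 6×4 + 1
4 = 4×1 + 0
gcd = 1, so the inverse exists. Back-substitute:
1 = 25 − 6·4
1 = −6·79 + 19·25
1 = 19·578 − 139·79
1 = −139·7015 + 1687·578
1 = 1687·126848 − 30505·7015
So 7015·(-30505) ≡ 1 (mod 126848), and -30505 ≡ 96343 (mod 126848).

96343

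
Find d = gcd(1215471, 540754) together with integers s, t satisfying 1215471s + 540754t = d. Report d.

Apply Euclid's algorithm to 1215471 and 540754:
1215471 = 2·540754 + 133963
540754 = 4·133963 + 4902
133963 = 27·4902 + 1609
4902 = 3·1609 + 75
1609 = 21·75 + 34
75 = 2·34 + 7
34 = 4·7 + 6
7 = 1·6 + 1
6 = 6·1 + 0
gcd(1215471, 540754) = 1.
Back-substituting:
1 = 7 − 6
1 = −34 + 5·7
1 = 5·75 − 11·34
1 = −11·1609 + 236·75
1 = 236·4902 − 719·1609
1 = −719·133963 + 19649·4902
1 = 19649·540754 − 79315·133963
1 = −79315·1215471 + 178279·540754
So 1 = (-79315)·1215471 + (178279)·540754.

1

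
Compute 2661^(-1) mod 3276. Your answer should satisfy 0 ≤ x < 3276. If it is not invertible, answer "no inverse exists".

Euclidean algorithm on 3276, 2661:
3276 = 1·2661 + 615
2661 = 4·615 + 201
615 = 3·201 + 12
201 = 16·12 + 9
12 = 1·9 + 3
9 = 3·3 + 0
gcd(2661, 3276) = 3 ≠ 1, so 2661 has no multiplicative inverse modulo 3276.

no inverse exists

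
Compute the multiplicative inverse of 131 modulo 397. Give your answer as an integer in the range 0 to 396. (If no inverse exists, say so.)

gcd(397, 131) by repeated division:
397 = 3*131 + 4
131 = 32*4 + 3
4 = 1*3 + 1
3 = 3*1 + 0
gcd = 1, so the inverse exists. Back-substitute:
1 = 4 − 3
1 = −131 + 33·4
1 = 33·397 − 100·131
So 131·(-100) ≡ 1 (mod 397), and -100 ≡ 297 (mod 397).

297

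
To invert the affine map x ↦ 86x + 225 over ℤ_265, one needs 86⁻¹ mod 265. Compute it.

151

Run Euclid on (265, 86):
265 = 3*86 + 7
86 = 12*7 + 2
7 = 3*2 + 1
2 = 2*1 + 0
Since gcd(86, 265) = 1, back-substitute to write 1 as a combination:
1 = 7 − 3·2
1 = −3·86 + 37·7
1 = 37·265 − 114·86
Hence 86⁻¹ ≡ -114 ≡ 151 (mod 265).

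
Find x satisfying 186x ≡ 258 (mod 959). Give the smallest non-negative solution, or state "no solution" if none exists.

First find gcd(186, 959):
959 = 5×186 + 29
186 = 6×29 + 12
29 = 2×12 + 5
12 = 2×5 + 2
5 = 2×2 + 1
2 = 2×1 + 0
gcd = 1, so a unique solution mod 959 exists.
Back-substitute for the Bézout coefficients:
1 = 5 − 2·2
1 = −2·12 + 5·5
1 = 5·29 − 12·12
1 = −12·186 + 77·29
1 = 77·959 − 397·186
So 186·(-397) ≡ 1 (mod 959), giving 186⁻¹ ≡ 562.
x ≡ 186⁻¹·258 ≡ 562·258 ≡ 187 (mod 959).

187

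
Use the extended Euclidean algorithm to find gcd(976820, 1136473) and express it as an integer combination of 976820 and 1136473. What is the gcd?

Euclidean algorithm:
1136473 = 1*976820 + 159653
976820 = 6*159653 + 18902
159653 = 8*18902 + 8437
18902 = 2*8437 + 2028
8437 = 4*2028 + 325
2028 = 6*325 + 78
325 = 4*78 + 13
78 = 6*13 + 0
gcd(976820, 1136473) = 13.
Working backward:
13 = 325 − 4·78
13 = −4·2028 + 25·325
13 = 25·8437 − 104·2028
13 = −104·18902 + 233·8437
13 = 233·159653 − 1968·18902
13 = −1968·976820 + 12041·159653
13 = 12041·1136473 − 14009·976820
So 13 = (12041)·1136473 + (-14009)·976820.

13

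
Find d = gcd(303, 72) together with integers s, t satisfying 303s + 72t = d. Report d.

Apply Euclid's algorithm to 303 and 72:
303 = 4×72 + 15
72 = 4×15 + 12
15 = 1×12 + 3
12 = 4×3 + 0
gcd(303, 72) = 3.
Express as a combination:
3 = 15 − 12
3 = −72 + 5·15
3 = 5·303 − 21·72
So 3 = (5)·303 + (-21)·72.

3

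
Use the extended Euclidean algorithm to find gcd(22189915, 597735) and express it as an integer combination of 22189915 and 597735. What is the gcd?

Euclidean algorithm:
22189915 = 37*597735 + 73720
597735 = 8*73720 + 7975
73720 = 9*7975 + 1945
7975 = 4*1945 + 195
1945 = 9*195 + 190
195 = 1*190 + 5
190 = 38*5 + 0
gcd(22189915, 597735) = 5.
Express as a combination:
5 = 195 − 190
5 = −1945 + 10·195
5 = 10·7975 − 41·1945
5 = −41·73720 + 379·7975
5 = 379·597735 − 3073·73720
5 = −3073·22189915 + 114080·597735
So 5 = (-3073)·22189915 + (114080)·597735.

5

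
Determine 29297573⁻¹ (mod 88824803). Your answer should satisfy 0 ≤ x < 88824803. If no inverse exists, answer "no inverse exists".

Apply the Euclidean algorithm to 88824803 and 29297573:
88824803 = 3×29297573 + 932084
29297573 = 31×932084 + 402969
932084 = 2×402969 + 126146
402969 = 3×126146 + 24531
126146 = 5×24531 + 3491
24531 = 7×3491 + 94
3491 = 37×94 + 13
94 = 7×13 + 3
13 = 4×3 + 1
3 = 3×1 + 0
The gcd is 1. Working backward:
1 = 13 − 4·3
1 = −4·94 + 29·13
1 = 29·3491 − 1077·94
1 = −1077·24531 + 7568·3491
1 = 7568·126146 − 38917·24531
1 = −38917·402969 + 124319·126146
1 = 124319·932084 − 287555·402969
1 = −287555·29297573 + 9038524·932084
1 = 9038524·88824803 − 27403127·29297573
So 29297573·(-27403127) ≡ 1 (mod 88824803), and -27403127 ≡ 61421676 (mod 88824803).

61421676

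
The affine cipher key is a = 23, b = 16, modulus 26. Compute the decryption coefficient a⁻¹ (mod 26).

17

gcd(26, 23) by repeated division:
26 = 1×23 + 3
23 = 7×3 + 2
3 = 1×2 + 1
2 = 2×1 + 0
Since gcd(23, 26) = 1, back-substitute to write 1 as a combination:
1 = 3 − 2
1 = −23 + 8·3
1 = 8·26 − 9·23
Hence 23⁻¹ ≡ -9 ≡ 17 (mod 26).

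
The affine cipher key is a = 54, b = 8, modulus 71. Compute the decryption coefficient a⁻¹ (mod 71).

25

gcd(71, 54) by repeated division:
71 = 1×54 + 17
54 = 3×17 + 3
17 = 5×3 + 2
3 = 1×2 + 1
2 = 2×1 + 0
gcd = 1, so the inverse exists. Back-substitute:
1 = 3 − 2
1 = −17 + 6·3
1 = 6·54 − 19·17
1 = −19·71 + 25·54
So 54·25 ≡ 1 (mod 71).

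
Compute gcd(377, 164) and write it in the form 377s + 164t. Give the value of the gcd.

Repeated division:
377 = 2*164 + 49
164 = 3*49 + 17
49 = 2*17 + 15
17 = 1*15 + 2
15 = 7*2 + 1
2 = 2*1 + 0
gcd(377, 164) = 1.
Back-substituting:
1 = 15 − 7·2
1 = −7·17 + 8·15
1 = 8·49 − 23·17
1 = −23·164 + 77·49
1 = 77·377 − 177·164
So 1 = (77)·377 + (-177)·164.

1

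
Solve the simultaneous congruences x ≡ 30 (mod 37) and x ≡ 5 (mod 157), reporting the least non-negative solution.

1732

Write x = 30 + 37·k. Then 37·k ≡ 5 − 30 ≡ 132 (mod 157).
Need 37⁻¹ mod 157. Extended Euclid on (157, 37):
157 = 4*37 + 9
37 = 4*9 + 1
9 = 9*1 + 0
Back-substitute:
1 = 37 − 4·9
1 = −4·157 + 17·37
37⁻¹ ≡ 17 (mod 157), so k ≡ 17·132 ≡ 46 (mod 157).
x = 30 + 37·46 = 1732.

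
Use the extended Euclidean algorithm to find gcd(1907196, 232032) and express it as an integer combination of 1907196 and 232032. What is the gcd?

12

Repeated division:
1907196 = 8*232032 + 50940
232032 = 4*50940 + 28272
50940 = 1*28272 + 22668
28272 = 1*22668 + 5604
22668 = 4*5604 + 252
5604 = 22*252 + 60
252 = 4*60 + 12
60 = 5*12 + 0
gcd(1907196, 232032) = 12.
Express as a combination:
12 = 252 − 4·60
12 = −4·5604 + 89·252
12 = 89·22668 − 360·5604
12 = −360·28272 + 449·22668
12 = 449·50940 − 809·28272
12 = −809·232032 + 3685·50940
12 = 3685·1907196 − 30289·232032
So 12 = (3685)·1907196 + (-30289)·232032.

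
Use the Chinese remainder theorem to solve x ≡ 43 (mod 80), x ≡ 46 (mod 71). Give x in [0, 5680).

Write x = 43 + 80·k. Then 80·k ≡ 46 − 43 ≡ 3 (mod 71).
Need 80⁻¹ mod 71. Extended Euclid on (71, 9):
71 = 7*9 + 8
9 = 1*8 + 1
8 = 8*1 + 0
Back-substitute:
1 = 9 − 8
1 = −71 + 8·9
80⁻¹ ≡ 8 (mod 71), so k ≡ 8·3 ≡ 24 (mod 71).
x = 43 + 80·24 = 1963.

1963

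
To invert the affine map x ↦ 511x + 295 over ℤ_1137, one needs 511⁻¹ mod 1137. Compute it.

1048

Apply the Euclidean algorithm to 1137 and 511:
1137 = 2·511 + 115
511 = 4·115 + 51
115 = 2·51 + 13
51 = 3·13 + 12
13 = 1·12 + 1
12 = 12·1 + 0
The gcd is 1. Working backward:
1 = 13 − 12
1 = −51 + 4·13
1 = 4·115 − 9·51
1 = −9·511 + 40·115
1 = 40·1137 − 89·511
Hence 511⁻¹ ≡ -89 ≡ 1048 (mod 1137).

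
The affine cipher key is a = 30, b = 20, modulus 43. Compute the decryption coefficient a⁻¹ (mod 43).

Extended Euclidean algorithm:
43 = 1·30 + 13
30 = 2·13 + 4
13 = 3·4 + 1
4 = 4·1 + 0
The gcd is 1. Working backward:
1 = 13 − 3·4
1 = −3·30 + 7·13
1 = 7·43 − 10·30
So 30·(-10) ≡ 1 (mod 43), and -10 ≡ 33 (mod 43).

33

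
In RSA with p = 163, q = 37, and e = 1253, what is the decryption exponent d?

φ(n) = (p−1)(q−1) = 162·36 = 5832.
Need d with 1253·d ≡ 1 (mod 5832). Apply the extended Euclidean algorithm:
5832 = 4*1253 + 820
1253 = 1*820 + 433
820 = 1*433 + 387
433 = 1*387 + 46
387 = 8*46 + 19
46 = 2*19 + 8
19 = 2*8 + 3
8 = 2*3 + 2
3 = 1*2 + 1
2 = 2*1 + 0
Back-substitute:
1 = 3 − 2
1 = −8 + 3·3
1 = 3·19 − 7·8
1 = −7·46 + 17·19
1 = 17·387 − 143·46
1 = −143·433 + 160·387
1 = 160·820 − 303·433
1 = −303·1253 + 463·820
1 = 463·5832 − 2155·1253
So 1253·(-2155) ≡ 1 (mod 5832), hence d ≡ -2155 ≡ 3677 (mod 5832).

3677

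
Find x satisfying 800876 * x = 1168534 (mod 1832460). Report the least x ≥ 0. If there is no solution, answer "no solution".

gcd(800876, 1832460):
1832460 = 2·800876 + 230708
800876 = 3·230708 + 108752
230708 = 2·108752 + 13204
108752 = 8·13204 + 3120
13204 = 4·3120 + 724
3120 = 4·724 + 224
724 = 3·224 + 52
224 = 4·52 + 16
52 = 3·16 + 4
16 = 4·4 + 0
gcd = 4, but 4 ∤ 1168534, so the congruence has no solution.

no solution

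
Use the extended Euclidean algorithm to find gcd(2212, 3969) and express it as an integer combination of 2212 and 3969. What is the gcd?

Apply Euclid's algorithm to 3969 and 2212:
3969 = 1*2212 + 1757
2212 = 1*1757 + 455
1757 = 3*455 + 392
455 = 1*392 + 63
392 = 6*63 + 14
63 = 4*14 + 7
14 = 2*7 + 0
gcd(2212, 3969) = 7.
Working backward:
7 = 63 − 4·14
7 = −4·392 + 25·63
7 = 25·455 − 29·392
7 = −29·1757 + 112·455
7 = 112·2212 − 141·1757
7 = −141·3969 + 253·2212
So 7 = (-141)·3969 + (253)·2212.

7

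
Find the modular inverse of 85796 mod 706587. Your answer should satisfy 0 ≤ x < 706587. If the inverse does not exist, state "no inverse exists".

163865

Extended Euclidean algorithm:
706587 = 8*85796 + 20219
85796 = 4*20219 + 4920
20219 = 4*4920 + 539
4920 = 9*539 + 69
539 = 7*69 + 56
69 = 1*56 + 13
56 = 4*13 + 4
13 = 3*4 + 1
4 = 4*1 + 0
The gcd is 1. Working backward:
1 = 13 − 3·4
1 = −3·56 + 13·13
1 = 13·69 − 16·56
1 = −16·539 + 125·69
1 = 125·4920 − 1141·539
1 = −1141·20219 + 4689·4920
1 = 4689·85796 − 19897·20219
1 = −19897·706587 + 163865·85796
So 85796·163865 ≡ 1 (mod 706587).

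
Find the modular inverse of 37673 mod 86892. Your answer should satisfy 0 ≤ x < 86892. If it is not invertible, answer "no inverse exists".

38765

gcd(86892, 37673) by repeated division:
86892 = 2·37673 + 11546
37673 = 3·11546 + 3035
11546 = 3·3035 + 2441
3035 = 1·2441 + 594
2441 = 4·594 + 65
594 = 9·65 + 9
65 = 7·9 + 2
9 = 4·2 + 1
2 = 2·1 + 0
The gcd is 1. Working backward:
1 = 9 − 4·2
1 = −4·65 + 29·9
1 = 29·594 − 265·65
1 = −265·2441 + 1089·594
1 = 1089·3035 − 1354·2441
1 = −1354·11546 + 5151·3035
1 = 5151·37673 − 16807·11546
1 = −16807·86892 + 38765·37673
So 37673·38765 ≡ 1 (mod 86892).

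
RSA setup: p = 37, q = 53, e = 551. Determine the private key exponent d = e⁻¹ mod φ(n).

φ(n) = (p−1)(q−1) = 36·52 = 1872.
Need d with 551·d ≡ 1 (mod 1872). Apply the extended Euclidean algorithm:
1872 = 3×551 + 219
551 = 2×219 + 113
219 = 1×113 + 106
113 = 1×106 + 7
106 = 15×7 + 1
7 = 7×1 + 0
Back-substitute:
1 = 106 − 15·7
1 = −15·113 + 16·106
1 = 16·219 − 31·113
1 = −31·551 + 78·219
1 = 78·1872 − 265·551
So 551·(-265) ≡ 1 (mod 1872), hence d ≡ -265 ≡ 1607 (mod 1872).

1607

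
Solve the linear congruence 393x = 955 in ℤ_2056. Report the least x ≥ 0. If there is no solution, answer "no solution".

First find gcd(393, 2056):
2056 = 5*393 + 91
393 = 4*91 + 29
91 = 3*29 + 4
29 = 7*4 + 1
4 = 4*1 + 0
gcd = 1, so a unique solution mod 2056 exists.
Back-substitute for the Bézout coefficients:
1 = 29 − 7·4
1 = −7·91 + 22·29
1 = 22·393 − 95·91
1 = −95·2056 + 497·393
So 393·(497) ≡ 1 (mod 2056), giving 393⁻¹ ≡ 497.
x ≡ 393⁻¹·955 ≡ 497·955 ≡ 1755 (mod 2056).

1755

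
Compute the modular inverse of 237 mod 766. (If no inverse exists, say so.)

Extended Euclidean algorithm:
766 = 3*237 + 55
237 = 4*55 + 17
55 = 3*17 + 4
17 = 4*4 + 1
4 = 4*1 + 0
gcd = 1, so the inverse exists. Back-substitute:
1 = 17 − 4·4
1 = −4·55 + 13·17
1 = 13·237 − 56·55
1 = −56·766 + 181·237
So 237·181 ≡ 1 (mod 766).

181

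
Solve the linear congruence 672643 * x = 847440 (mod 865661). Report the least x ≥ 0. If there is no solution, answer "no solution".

318870

First find gcd(672643, 865661):
865661 = 1*672643 + 193018
672643 = 3*193018 + 93589
193018 = 2*93589 + 5840
93589 = 16*5840 + 149
5840 = 39*149 + 29
149 = 5*29 + 4
29 = 7*4 + 1
4 = 4*1 + 0
gcd = 1, so a unique solution mod 865661 exists.
Back-substitute for the Bézout coefficients:
1 = 29 − 7·4
1 = −7·149 + 36·29
1 = 36·5840 − 1411·149
1 = −1411·93589 + 22612·5840
1 = 22612·193018 − 46635·93589
1 = −46635·672643 + 162517·193018
1 = 162517·865661 − 209152·672643
So 672643·(-209152) ≡ 1 (mod 865661), giving 672643⁻¹ ≡ 656509.
x ≡ 672643⁻¹·847440 ≡ 656509·847440 ≡ 318870 (mod 865661).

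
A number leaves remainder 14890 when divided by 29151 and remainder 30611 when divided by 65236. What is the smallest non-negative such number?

1865649739

Write x = 14890 + 29151·k. Then 29151·k ≡ 30611 − 14890 ≡ 15721 (mod 65236).
Need 29151⁻¹ mod 65236. Extended Euclid on (65236, 29151):
65236 = 2·29151 + 6934
29151 = 4·6934 + 1415
6934 = 4·1415 + 1274
1415 = 1·1274 + 141
1274 = 9·141 + 5
141 = 28·5 + 1
5 = 5·1 + 0
Back-substitute:
1 = 141 − 28·5
1 = −28·1274 + 253·141
1 = 253·1415 − 281·1274
1 = −281·6934 + 1377·1415
1 = 1377·29151 − 5789·6934
1 = −5789·65236 + 12955·29151
29151⁻¹ ≡ 12955 (mod 65236), so k ≡ 12955·15721 ≡ 63999 (mod 65236).
x = 14890 + 29151·63999 = 1865649739.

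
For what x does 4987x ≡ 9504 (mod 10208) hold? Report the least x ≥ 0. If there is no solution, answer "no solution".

First find gcd(4987, 10208):
10208 = 2*4987 + 234
4987 = 21*234 + 73
234 = 3*73 + 15
73 = 4*15 + 13
15 = 1*13 + 2
13 = 6*2 + 1
2 = 2*1 + 0
gcd = 1, so a unique solution mod 10208 exists.
Back-substitute for the Bézout coefficients:
1 = 13 − 6·2
1 = −6·15 + 7·13
1 = 7·73 − 34·15
1 = −34·234 + 109·73
1 = 109·4987 − 2323·234
1 = −2323·10208 + 4755·4987
So 4987·(4755) ≡ 1 (mod 10208), giving 4987⁻¹ ≡ 4755.
x ≡ 4987⁻¹·9504 ≡ 4755·9504 ≡ 704 (mod 10208).

704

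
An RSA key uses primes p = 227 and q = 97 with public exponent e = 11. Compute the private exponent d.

15779

φ(n) = (p−1)(q−1) = 226·96 = 21696.
Need d with 11·d ≡ 1 (mod 21696). Apply the extended Euclidean algorithm:
21696 = 1972×11 + 4
11 = 2×4 + 3
4 = 1×3 + 1
3 = 3×1 + 0
Back-substitute:
1 = 4 − 3
1 = −11 + 3·4
1 = 3·21696 − 5917·11
So 11·(-5917) ≡ 1 (mod 21696), hence d ≡ -5917 ≡ 15779 (mod 21696).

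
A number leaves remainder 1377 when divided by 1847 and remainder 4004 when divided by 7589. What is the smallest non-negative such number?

Write x = 1377 + 1847·k. Then 1847·k ≡ 4004 − 1377 ≡ 2627 (mod 7589).
Need 1847⁻¹ mod 7589. Extended Euclid on (7589, 1847):
7589 = 4*1847 + 201
1847 = 9*201 + 38
201 = 5*38 + 11
38 = 3*11 + 5
11 = 2*5 + 1
5 = 5*1 + 0
Back-substitute:
1 = 11 − 2·5
1 = −2·38 + 7·11
1 = 7·201 − 37·38
1 = −37·1847 + 340·201
1 = 340·7589 − 1397·1847
1847⁻¹ ≡ 6192 (mod 7589), so k ≡ 6192·2627 ≡ 3157 (mod 7589).
x = 1377 + 1847·3157 = 5832356.

5832356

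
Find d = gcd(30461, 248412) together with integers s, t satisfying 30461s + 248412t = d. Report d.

1

Euclidean algorithm:
248412 = 8*30461 + 4724
30461 = 6*4724 + 2117
4724 = 2*2117 + 490
2117 = 4*490 + 157
490 = 3*157 + 19
157 = 8*19 + 5
19 = 3*5 + 4
5 = 1*4 + 1
4 = 4*1 + 0
gcd(30461, 248412) = 1.
Back-substituting:
1 = 5 − 4
1 = −19 + 4·5
1 = 4·157 − 33·19
1 = −33·490 + 103·157
1 = 103·2117 − 445·490
1 = −445·4724 + 993·2117
1 = 993·30461 − 6403·4724
1 = −6403·248412 + 52217·30461
So 1 = (-6403)·248412 + (52217)·30461.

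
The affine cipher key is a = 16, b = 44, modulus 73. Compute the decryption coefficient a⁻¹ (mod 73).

Run Euclid on (73, 16):
73 = 4*16 + 9
16 = 1*9 + 7
9 = 1*7 + 2
7 = 3*2 + 1
2 = 2*1 + 0
Since gcd(16, 73) = 1, back-substitute to write 1 as a combination:
1 = 7 − 3·2
1 = −3·9 + 4·7
1 = 4·16 − 7·9
1 = −7·73 + 32·16
So 16·32 ≡ 1 (mod 73).

32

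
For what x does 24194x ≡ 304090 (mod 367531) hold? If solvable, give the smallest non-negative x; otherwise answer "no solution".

First find gcd(24194, 367531):
367531 = 15*24194 + 4621
24194 = 5*4621 + 1089
4621 = 4*1089 + 265
1089 = 4*265 + 29
265 = 9*29 + 4
29 = 7*4 + 1
4 = 4*1 + 0
gcd = 1, so a unique solution mod 367531 exists.
Back-substitute for the Bézout coefficients:
1 = 29 − 7·4
1 = −7·265 + 64·29
1 = 64·1089 − 263·265
1 = −263·4621 + 1116·1089
1 = 1116·24194 − 5843·4621
1 = −5843·367531 + 88761·24194
So 24194·(88761) ≡ 1 (mod 367531), giving 24194⁻¹ ≡ 88761.
x ≡ 24194⁻¹·304090 ≡ 88761·304090 ≡ 223381 (mod 367531).

223381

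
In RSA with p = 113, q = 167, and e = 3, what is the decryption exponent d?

φ(n) = (p−1)(q−1) = 112·166 = 18592.
Need d with 3·d ≡ 1 (mod 18592). Apply the extended Euclidean algorithm:
18592 = 6197·3 + 1
3 = 3·1 + 0
Back-substitute:
1 = 18592 − 6197·3
So 3·(-6197) ≡ 1 (mod 18592), hence d ≡ -6197 ≡ 12395 (mod 18592).

12395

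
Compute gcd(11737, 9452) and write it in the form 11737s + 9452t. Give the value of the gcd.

Repeated division:
11737 = 1*9452 + 2285
9452 = 4*2285 + 312
2285 = 7*312 + 101
312 = 3*101 + 9
101 = 11*9 + 2
9 = 4*2 + 1
2 = 2*1 + 0
gcd(11737, 9452) = 1.
Back-substituting:
1 = 9 − 4·2
1 = −4·101 + 45·9
1 = 45·312 − 139·101
1 = −139·2285 + 1018·312
1 = 1018·9452 − 4211·2285
1 = −4211·11737 + 5229·9452
So 1 = (-4211)·11737 + (5229)·9452.

1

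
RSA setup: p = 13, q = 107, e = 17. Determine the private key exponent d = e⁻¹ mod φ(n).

φ(n) = (p−1)(q−1) = 12·106 = 1272.
Need d with 17·d ≡ 1 (mod 1272). Apply the extended Euclidean algorithm:
1272 = 74·17 + 14
17 = 1·14 + 3
14 = 4·3 + 2
3 = 1·2 + 1
2 = 2·1 + 0
Back-substitute:
1 = 3 − 2
1 = −14 + 5·3
1 = 5·17 − 6·14
1 = −6·1272 + 449·17
So 17·449 ≡ 1 (mod 1272), hence d = 449.

449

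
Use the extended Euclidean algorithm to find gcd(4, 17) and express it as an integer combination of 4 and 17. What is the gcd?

Apply Euclid's algorithm to 17 and 4:
17 = 4×4 + 1
4 = 4×1 + 0
gcd(4, 17) = 1.
Working backward:
1 = 17 − 4·4
So 1 = (1)·17 + (-4)·4.

1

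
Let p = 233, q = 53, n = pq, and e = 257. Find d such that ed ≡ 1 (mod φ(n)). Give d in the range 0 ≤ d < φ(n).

5633

φ(n) = (p−1)(q−1) = 232·52 = 12064.
Need d with 257·d ≡ 1 (mod 12064). Apply the extended Euclidean algorithm:
12064 = 46*257 + 242
257 = 1*242 + 15
242 = 16*15 + 2
15 = 7*2 + 1
2 = 2*1 + 0
Back-substitute:
1 = 15 − 7·2
1 = −7·242 + 113·15
1 = 113·257 − 120·242
1 = −120·12064 + 5633·257
So 257·5633 ≡ 1 (mod 12064), hence d = 5633.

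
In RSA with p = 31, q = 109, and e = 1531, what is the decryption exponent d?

φ(n) = (p−1)(q−1) = 30·108 = 3240.
Need d with 1531·d ≡ 1 (mod 3240). Apply the extended Euclidean algorithm:
3240 = 2×1531 + 178
1531 = 8×178 + 107
178 = 1×107 + 71
107 = 1×71 + 36
71 = 1×36 + 35
36 = 1×35 + 1
35 = 35×1 + 0
Back-substitute:
1 = 36 − 35
1 = −71 + 2·36
1 = 2·107 − 3·71
1 = −3·178 + 5·107
1 = 5·1531 − 43·178
1 = −43·3240 + 91·1531
So 1531·91 ≡ 1 (mod 3240), hence d = 91.

91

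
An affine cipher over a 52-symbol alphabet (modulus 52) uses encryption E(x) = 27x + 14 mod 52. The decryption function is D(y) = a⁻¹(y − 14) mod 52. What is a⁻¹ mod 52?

27

gcd(52, 27) by repeated division:
52 = 1×27 + 25
27 = 1×25 + 2
25 = 12×2 + 1
2 = 2×1 + 0
The gcd is 1. Working backward:
1 = 25 − 12·2
1 = −12·27 + 13·25
1 = 13·52 − 25·27
Thus 27·(-25) ≡ 1 (mod 52); reducing, -25 mod 52 = 27.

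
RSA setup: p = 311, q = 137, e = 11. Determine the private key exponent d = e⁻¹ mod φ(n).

15331

φ(n) = (p−1)(q−1) = 310·136 = 42160.
Need d with 11·d ≡ 1 (mod 42160). Apply the extended Euclidean algorithm:
42160 = 3832×11 + 8
11 = 1×8 + 3
8 = 2×3 + 2
3 = 1×2 + 1
2 = 2×1 + 0
Back-substitute:
1 = 3 − 2
1 = −8 + 3·3
1 = 3·11 − 4·8
1 = −4·42160 + 15331·11
So 11·15331 ≡ 1 (mod 42160), hence d = 15331.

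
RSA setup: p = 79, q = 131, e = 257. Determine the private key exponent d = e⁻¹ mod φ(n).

φ(n) = (p−1)(q−1) = 78·130 = 10140.
Need d with 257·d ≡ 1 (mod 10140). Apply the extended Euclidean algorithm:
10140 = 39*257 + 117
257 = 2*117 + 23
117 = 5*23 + 2
23 = 11*2 + 1
2 = 2*1 + 0
Back-substitute:
1 = 23 − 11·2
1 = −11·117 + 56·23
1 = 56·257 − 123·117
1 = −123·10140 + 4853·257
So 257·4853 ≡ 1 (mod 10140), hence d = 4853.

4853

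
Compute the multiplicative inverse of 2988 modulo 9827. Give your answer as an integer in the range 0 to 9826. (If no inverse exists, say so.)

4384

Extended Euclidean algorithm:
9827 = 3·2988 + 863
2988 = 3·863 + 399
863 = 2·399 + 65
399 = 6·65 + 9
65 = 7·9 + 2
9 = 4·2 + 1
2 = 2·1 + 0
Since gcd(2988, 9827) = 1, back-substitute to write 1 as a combination:
1 = 9 − 4·2
1 = −4·65 + 29·9
1 = 29·399 − 178·65
1 = −178·863 + 385·399
1 = 385·2988 − 1333·863
1 = −1333·9827 + 4384·2988
So 2988·4384 ≡ 1 (mod 9827).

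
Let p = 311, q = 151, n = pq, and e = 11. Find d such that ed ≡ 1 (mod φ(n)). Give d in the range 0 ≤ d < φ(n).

29591

φ(n) = (p−1)(q−1) = 310·150 = 46500.
Need d with 11·d ≡ 1 (mod 46500). Apply the extended Euclidean algorithm:
46500 = 4227*11 + 3
11 = 3*3 + 2
3 = 1*2 + 1
2 = 2*1 + 0
Back-substitute:
1 = 3 − 2
1 = −11 + 4·3
1 = 4·46500 − 16909·11
So 11·(-16909) ≡ 1 (mod 46500), hence d ≡ -16909 ≡ 29591 (mod 46500).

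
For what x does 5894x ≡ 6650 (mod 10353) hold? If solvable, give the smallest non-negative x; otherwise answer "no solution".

First find gcd(5894, 10353):
10353 = 1·5894 + 4459
5894 = 1·4459 + 1435
4459 = 3·1435 + 154
1435 = 9·154 + 49
154 = 3·49 + 7
49 = 7·7 + 0
gcd = 7 and 7 | 6650, so solutions exist. Divide through by 7: 842x ≡ 950 (mod 1479).
Now find 842⁻¹ mod 1479:
1479 = 1*842 + 637
842 = 1*637 + 205
637 = 3*205 + 22
205 = 9*22 + 7
22 = 3*7 + 1
7 = 7*1 + 0
Back-substitute:
1 = 22 − 3·7
1 = −3·205 + 28·22
1 = 28·637 − 87·205
1 = −87·842 + 115·637
1 = 115·1479 − 202·842
So 842·(-202) ≡ 1 (mod 1479), i.e. 842⁻¹ ≡ 1277.
Then x ≡ 1277·950 ≡ 370 (mod 1479); the smallest non-negative solution is x = 370.

370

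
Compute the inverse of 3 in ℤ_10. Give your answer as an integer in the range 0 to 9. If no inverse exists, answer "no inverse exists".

7

Apply the Euclidean algorithm to 10 and 3:
10 = 3×3 + 1
3 = 3×1 + 0
Since gcd(3, 10) = 1, back-substitute to write 1 as a combination:
1 = 10 − 3·3
Thus 3·(-3) ≡ 1 (mod 10); reducing, -3 mod 10 = 7.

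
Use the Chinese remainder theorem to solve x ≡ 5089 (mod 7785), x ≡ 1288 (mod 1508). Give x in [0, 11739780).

Write x = 5089 + 7785·k. Then 7785·k ≡ 1288 − 5089 ≡ 723 (mod 1508).
Need 7785⁻¹ mod 1508. Extended Euclid on (1508, 245):
1508 = 6×245 + 38
245 = 6×38 + 17
38 = 2×17 + 4
17 = 4×4 + 1
4 = 4×1 + 0
Back-substitute:
1 = 17 − 4·4
1 = −4·38 + 9·17
1 = 9·245 − 58·38
1 = −58·1508 + 357·245
7785⁻¹ ≡ 357 (mod 1508), so k ≡ 357·723 ≡ 243 (mod 1508).
x = 5089 + 7785·243 = 1896844.

1896844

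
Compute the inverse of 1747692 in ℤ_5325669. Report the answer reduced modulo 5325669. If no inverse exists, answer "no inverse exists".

Euclidean algorithm on 5325669, 1747692:
5325669 = 3·1747692 + 82593
1747692 = 21·82593 + 13239
82593 = 6·13239 + 3159
13239 = 4·3159 + 603
3159 = 5·603 + 144
603 = 4·144 + 27
144 = 5·27 + 9
27 = 3·9 + 0
The gcd is 9, not 1, hence no inverse exists.

no inverse exists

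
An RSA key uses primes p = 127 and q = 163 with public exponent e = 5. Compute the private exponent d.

8165

φ(n) = (p−1)(q−1) = 126·162 = 20412.
Need d with 5·d ≡ 1 (mod 20412). Apply the extended Euclidean algorithm:
20412 = 4082·5 + 2
5 = 2·2 + 1
2 = 2·1 + 0
Back-substitute:
1 = 5 − 2·2
1 = −2·20412 + 8165·5
So 5·8165 ≡ 1 (mod 20412), hence d = 8165.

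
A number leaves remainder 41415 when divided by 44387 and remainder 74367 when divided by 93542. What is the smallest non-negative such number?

Write x = 41415 + 44387·k. Then 44387·k ≡ 74367 − 41415 ≡ 32952 (mod 93542).
Need 44387⁻¹ mod 93542. Extended Euclid on (93542, 44387):
93542 = 2·44387 + 4768
44387 = 9·4768 + 1475
4768 = 3·1475 + 343
1475 = 4·343 + 103
343 = 3·103 + 34
103 = 3·34 + 1
34 = 34·1 + 0
Back-substitute:
1 = 103 − 3·34
1 = −3·343 + 10·103
1 = 10·1475 − 43·343
1 = −43·4768 + 139·1475
1 = 139·44387 − 1294·4768
1 = −1294·93542 + 2727·44387
44387⁻¹ ≡ 2727 (mod 93542), so k ≡ 2727·32952 ≡ 59784 (mod 93542).
x = 41415 + 44387·59784 = 2653673823.

2653673823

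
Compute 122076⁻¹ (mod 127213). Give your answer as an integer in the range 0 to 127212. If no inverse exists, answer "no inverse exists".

Run Euclid on (127213, 122076):
127213 = 1*122076 + 5137
122076 = 23*5137 + 3925
5137 = 1*3925 + 1212
3925 = 3*1212 + 289
1212 = 4*289 + 56
289 = 5*56 + 9
56 = 6*9 + 2
9 = 4*2 + 1
2 = 2*1 + 0
Since gcd(122076, 127213) = 1, back-substitute to write 1 as a combination:
1 = 9 − 4·2
1 = −4·56 + 25·9
1 = 25·289 − 129·56
1 = −129·1212 + 541·289
1 = 541·3925 − 1752·1212
1 = −1752·5137 + 2293·3925
1 = 2293·122076 − 54491·5137
1 = −54491·127213 + 56784·122076
So 122076·56784 ≡ 1 (mod 127213).

56784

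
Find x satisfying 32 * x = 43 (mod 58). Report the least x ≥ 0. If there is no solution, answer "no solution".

gcd(32, 58):
58 = 1*32 + 26
32 = 1*26 + 6
26 = 4*6 + 2
6 = 3*2 + 0
gcd = 2, but 2 ∤ 43, so the congruence has no solution.

no solution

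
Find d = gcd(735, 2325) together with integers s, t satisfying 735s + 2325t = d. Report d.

Apply Euclid's algorithm to 2325 and 735:
2325 = 3*735 + 120
735 = 6*120 + 15
120 = 8*15 + 0
gcd(735, 2325) = 15.
Back-substituting:
15 = 735 − 6·120
15 = −6·2325 + 19·735
So 15 = (-6)·2325 + (19)·735.

15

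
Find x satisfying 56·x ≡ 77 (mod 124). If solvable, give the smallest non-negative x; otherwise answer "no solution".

no solution

gcd(56, 124):
124 = 2×56 + 12
56 = 4×12 + 8
12 = 1×8 + 4
8 = 2×4 + 0
gcd = 4, but 4 ∤ 77, so the congruence has no solution.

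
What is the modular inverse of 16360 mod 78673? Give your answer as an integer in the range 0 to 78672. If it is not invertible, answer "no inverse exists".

33965

Run Euclid on (78673, 16360):
78673 = 4*16360 + 13233
16360 = 1*13233 + 3127
13233 = 4*3127 + 725
3127 = 4*725 + 227
725 = 3*227 + 44
227 = 5*44 + 7
44 = 6*7 + 2
7 = 3*2 + 1
2 = 2*1 + 0
Since gcd(16360, 78673) = 1, back-substitute to write 1 as a combination:
1 = 7 − 3·2
1 = −3·44 + 19·7
1 = 19·227 − 98·44
1 = −98·725 + 313·227
1 = 313·3127 − 1350·725
1 = −1350·13233 + 5713·3127
1 = 5713·16360 − 7063·13233
1 = −7063·78673 + 33965·16360
So 16360·33965 ≡ 1 (mod 78673).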